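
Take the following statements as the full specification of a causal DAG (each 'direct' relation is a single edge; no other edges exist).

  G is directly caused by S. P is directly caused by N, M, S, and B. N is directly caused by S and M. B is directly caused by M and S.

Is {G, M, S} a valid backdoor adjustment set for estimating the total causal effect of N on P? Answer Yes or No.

Yes

Backdoor paths from N to P (paths whose first edge points into N):
  P1: N <- M -> B <- S -> P
  P2: N <- M -> B -> P
  P3: N <- M -> P
  P4: N <- S -> B <- M -> P
  P5: N <- S -> B -> P
  P6: N <- S -> P
Condition 1 (no descendant of N in the set): holds — descendants of N are {P}; none are in {G, M, S}.
Condition 2 (every backdoor path blocked by {G, M, S}):
  P1: blocked at fork node M ∈ conditioning set.
  P2: blocked at fork node M ∈ conditioning set.
  P3: blocked at fork node M ∈ conditioning set.
  P4: blocked at fork node S ∈ conditioning set.
  P5: blocked at fork node S ∈ conditioning set.
  P6: blocked at fork node S ∈ conditioning set.
{G, M, S} satisfies the backdoor criterion.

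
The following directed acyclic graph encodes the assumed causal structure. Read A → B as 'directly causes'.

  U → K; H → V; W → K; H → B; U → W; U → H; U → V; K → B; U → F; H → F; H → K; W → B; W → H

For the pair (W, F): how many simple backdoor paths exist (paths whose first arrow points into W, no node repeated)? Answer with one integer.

A backdoor path from W to F is any simple undirected path whose first edge points into W (i.e. leaves W via a parent).
Parents of W: {U}.
Enumerating:
  P1: W <- U -> H -> F
  P2: W <- U -> F
  P3: W <- U -> K <- H -> F
  P4: W <- U -> K -> B <- H -> F
  P5: W <- U -> V <- H -> F
That exhausts the simple backdoor paths. Count: 5.

5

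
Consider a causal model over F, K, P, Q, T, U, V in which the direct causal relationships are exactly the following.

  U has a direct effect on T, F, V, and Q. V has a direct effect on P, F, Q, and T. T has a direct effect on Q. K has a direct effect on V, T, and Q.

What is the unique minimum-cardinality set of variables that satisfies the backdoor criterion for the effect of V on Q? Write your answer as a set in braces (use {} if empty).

Variables eligible for adjustment (non-descendants of V, excluding V and Q): {K, U}.
Backdoor paths from V to Q:
  P1: V <- K -> T <- U -> Q
  P2: V <- K -> T -> Q
  P3: V <- K -> Q
  P4: V <- U -> T <- K -> Q
  P5: V <- U -> T -> Q
  P6: V <- U -> Q
The empty set is not sufficient: P2 (V <- K -> T -> Q) has no collider blocking it and no conditioned non-collider, so it is open.
Try {K, U}:
  P1: blocked at fork node K ∈ conditioning set.
  P2: blocked at fork node K ∈ conditioning set.
  P3: blocked at fork node K ∈ conditioning set.
  P4: blocked at fork node U ∈ conditioning set.
  P5: blocked at fork node U ∈ conditioning set.
  P6: blocked at fork node U ∈ conditioning set.
{K, U} contains no descendant of V and blocks every backdoor path.
Every element of {K, U} is needed (dropping K leaves P2 open; dropping U leaves P5 open), so no proper subset is valid.
Among all size-2 subsets of the eligible variables, only {K, U} blocks every backdoor path, so it is the unique smallest valid adjustment set.

{K, U}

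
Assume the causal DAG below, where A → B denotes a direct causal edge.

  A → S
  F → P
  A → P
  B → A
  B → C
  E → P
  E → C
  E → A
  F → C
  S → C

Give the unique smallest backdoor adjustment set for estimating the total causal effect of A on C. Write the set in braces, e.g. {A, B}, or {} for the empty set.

{B, E}

Variables eligible for adjustment (non-descendants of A, excluding A and C): {B, E, F}.
Backdoor paths from A to C:
  P1: A <- B -> C
  P2: A <- E -> C
  P3: A <- E -> P <- F -> C
The empty set is not sufficient: P1 (A <- B -> C) has no collider blocking it and no conditioned non-collider, so it is open.
Try {B, E}:
  P1: blocked at fork node B ∈ conditioning set.
  P2: blocked at fork node E ∈ conditioning set.
  P3: blocked at fork node E ∈ conditioning set.
{B, E} contains no descendant of A and blocks every backdoor path.
Every element of {B, E} is needed (dropping B leaves P1 open; dropping E leaves P2 open), so no proper subset is valid.
Among all size-2 subsets of the eligible variables, only {B, E} blocks every backdoor path, so it is the unique smallest valid adjustment set.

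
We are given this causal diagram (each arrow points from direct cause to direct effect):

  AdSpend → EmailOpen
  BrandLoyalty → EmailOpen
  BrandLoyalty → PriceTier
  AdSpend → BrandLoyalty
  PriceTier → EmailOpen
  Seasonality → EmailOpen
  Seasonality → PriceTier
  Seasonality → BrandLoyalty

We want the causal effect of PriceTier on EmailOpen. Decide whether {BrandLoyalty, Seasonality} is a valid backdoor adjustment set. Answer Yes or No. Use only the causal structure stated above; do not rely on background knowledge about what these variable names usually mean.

Backdoor paths from PriceTier to EmailOpen (paths whose first edge points into PriceTier):
  P1: PriceTier <- Seasonality -> BrandLoyalty <- AdSpend -> EmailOpen
  P2: PriceTier <- Seasonality -> BrandLoyalty -> EmailOpen
  P3: PriceTier <- Seasonality -> EmailOpen
  P4: PriceTier <- BrandLoyalty <- AdSpend -> EmailOpen
  P5: PriceTier <- BrandLoyalty <- Seasonality -> EmailOpen
  P6: PriceTier <- BrandLoyalty -> EmailOpen
Condition 1 (no descendant of PriceTier in the set): holds — descendants of PriceTier are {EmailOpen}; none are in {BrandLoyalty, Seasonality}.
Condition 2 (every backdoor path blocked by {BrandLoyalty, Seasonality}):
  P1: blocked at fork node Seasonality ∈ conditioning set.
  P2: blocked at fork node Seasonality ∈ conditioning set.
  P3: blocked at fork node Seasonality ∈ conditioning set.
  P4: blocked at chain node BrandLoyalty ∈ conditioning set.
  P5: blocked at chain node BrandLoyalty ∈ conditioning set.
  P6: blocked at fork node BrandLoyalty ∈ conditioning set.
{BrandLoyalty, Seasonality} satisfies the backdoor criterion.

Yes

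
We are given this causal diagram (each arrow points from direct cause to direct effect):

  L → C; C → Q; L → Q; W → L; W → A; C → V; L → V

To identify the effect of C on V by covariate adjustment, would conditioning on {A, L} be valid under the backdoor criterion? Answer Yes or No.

Yes

Backdoor paths from C to V (paths whose first edge points into C):
  P1: C <- L -> V
Condition 1 (no descendant of C in the set): holds — descendants of C are {Q, V}; none are in {A, L}.
Condition 2 (every backdoor path blocked by {A, L}):
  P1: blocked at fork node L ∈ conditioning set.
{A, L} satisfies the backdoor criterion.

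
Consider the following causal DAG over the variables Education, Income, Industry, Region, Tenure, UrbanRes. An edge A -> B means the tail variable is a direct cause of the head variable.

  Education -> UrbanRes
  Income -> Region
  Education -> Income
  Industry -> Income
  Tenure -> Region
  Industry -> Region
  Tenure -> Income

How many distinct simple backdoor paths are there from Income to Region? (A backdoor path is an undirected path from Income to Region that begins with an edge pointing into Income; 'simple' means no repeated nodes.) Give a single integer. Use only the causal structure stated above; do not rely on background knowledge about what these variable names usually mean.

2

A backdoor path from Income to Region is any simple undirected path whose first edge points into Income (i.e. leaves Income via a parent).
Parents of Income: {Education, Industry, Tenure}.
Enumerating:
  P1: Income <- Industry -> Region
  P2: Income <- Tenure -> Region
That exhausts the simple backdoor paths. Count: 2.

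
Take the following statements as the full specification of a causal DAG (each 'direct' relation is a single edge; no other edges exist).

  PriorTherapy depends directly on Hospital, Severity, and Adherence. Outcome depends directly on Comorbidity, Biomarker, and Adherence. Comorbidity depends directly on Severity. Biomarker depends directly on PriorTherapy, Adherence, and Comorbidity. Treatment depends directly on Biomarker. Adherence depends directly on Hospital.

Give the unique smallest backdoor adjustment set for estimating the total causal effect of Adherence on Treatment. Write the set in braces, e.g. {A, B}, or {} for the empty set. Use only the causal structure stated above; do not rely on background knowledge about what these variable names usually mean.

{Hospital}

Variables eligible for adjustment (non-descendants of Adherence, excluding Adherence and Treatment): {Comorbidity, Hospital, Severity}.
Backdoor paths from Adherence to Treatment:
  P1: Adherence <- Hospital -> PriorTherapy <- Severity -> Comorbidity -> Biomarker -> Treatment
  P2: Adherence <- Hospital -> PriorTherapy <- Severity -> Comorbidity -> Outcome <- Biomarker -> Treatment
  P3: Adherence <- Hospital -> PriorTherapy -> Biomarker -> Treatment
The empty set is not sufficient: P3 (Adherence <- Hospital -> PriorTherapy -> Biomarker -> Treatment) has no collider blocking it and no conditioned non-collider, so it is open.
Try {Hospital}:
  P1: blocked at fork node Hospital ∈ conditioning set.
  P2: blocked at fork node Hospital ∈ conditioning set.
  P3: blocked at fork node Hospital ∈ conditioning set.
{Hospital} contains no descendant of Adherence and blocks every backdoor path.
No other singleton works — e.g. {Severity} leaves P3 open — so {Hospital} is the unique smallest valid adjustment set.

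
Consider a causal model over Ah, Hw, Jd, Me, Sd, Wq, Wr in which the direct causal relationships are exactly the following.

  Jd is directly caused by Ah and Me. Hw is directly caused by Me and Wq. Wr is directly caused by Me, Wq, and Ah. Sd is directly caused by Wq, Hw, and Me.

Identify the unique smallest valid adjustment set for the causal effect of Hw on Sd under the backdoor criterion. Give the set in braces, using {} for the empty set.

{Me, Wq}

Variables eligible for adjustment (non-descendants of Hw, excluding Hw and Sd): {Ah, Jd, Me, Wq, Wr}.
Backdoor paths from Hw to Sd:
  P1: Hw <- Wq -> Sd
  P2: Hw <- Wq -> Wr <- Me -> Sd
  P3: Hw <- Wq -> Wr <- Ah -> Jd <- Me -> Sd
  P4: Hw <- Me -> Sd
  P5: Hw <- Me -> Wr <- Wq -> Sd
  P6: Hw <- Me -> Jd <- Ah -> Wr <- Wq -> Sd
The empty set is not sufficient: P1 (Hw <- Wq -> Sd) has no collider blocking it and no conditioned non-collider, so it is open.
Try {Me, Wq}:
  P1: blocked at fork node Wq ∈ conditioning set.
  P2: blocked at fork node Wq ∈ conditioning set.
  P3: blocked at fork node Wq ∈ conditioning set.
  P4: blocked at fork node Me ∈ conditioning set.
  P5: blocked at fork node Me ∈ conditioning set.
  P6: blocked at fork node Me ∈ conditioning set.
{Me, Wq} contains no descendant of Hw and blocks every backdoor path.
Every element of {Me, Wq} is needed (dropping Me leaves P4 open; dropping Wq leaves P1 open), so no proper subset is valid.
Among all size-2 subsets of the eligible variables, only {Me, Wq} blocks every backdoor path, so it is the unique smallest valid adjustment set.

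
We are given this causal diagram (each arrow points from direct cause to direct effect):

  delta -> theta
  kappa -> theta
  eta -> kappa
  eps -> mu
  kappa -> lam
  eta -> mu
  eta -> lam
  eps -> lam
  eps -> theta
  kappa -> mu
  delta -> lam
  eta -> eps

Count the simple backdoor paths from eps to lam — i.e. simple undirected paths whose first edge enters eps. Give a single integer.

A backdoor path from eps to lam is any simple undirected path whose first edge points into eps (i.e. leaves eps via a parent).
Parents of eps: {eta}.
Enumerating:
  P1: eps <- eta -> kappa -> theta <- delta -> lam
  P2: eps <- eta -> kappa -> lam
  P3: eps <- eta -> mu <- kappa -> theta <- delta -> lam
  P4: eps <- eta -> mu <- kappa -> lam
  P5: eps <- eta -> lam
That exhausts the simple backdoor paths. Count: 5.

5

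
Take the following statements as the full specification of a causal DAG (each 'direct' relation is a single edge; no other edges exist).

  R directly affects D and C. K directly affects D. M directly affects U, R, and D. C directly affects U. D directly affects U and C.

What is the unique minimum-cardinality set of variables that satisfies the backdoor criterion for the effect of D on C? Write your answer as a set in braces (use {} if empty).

Variables eligible for adjustment (non-descendants of D, excluding D and C): {K, M, R}.
Backdoor paths from D to C:
  P1: D <- M -> R -> C
  P2: D <- M -> U <- C
  P3: D <- R <- M -> U <- C
  P4: D <- R -> C
The empty set is not sufficient: P1 (D <- M -> R -> C) has no collider blocking it and no conditioned non-collider, so it is open.
Try {R}:
  P1: blocked at chain node R ∈ conditioning set.
  P2: blocked at collider U (neither it nor any descendant is in the conditioning set).
  P3: blocked at chain node R ∈ conditioning set.
  P4: blocked at fork node R ∈ conditioning set.
{R} contains no descendant of D and blocks every backdoor path.
No other singleton works — e.g. {M} leaves P4 open — so {R} is the unique smallest valid adjustment set.

{R}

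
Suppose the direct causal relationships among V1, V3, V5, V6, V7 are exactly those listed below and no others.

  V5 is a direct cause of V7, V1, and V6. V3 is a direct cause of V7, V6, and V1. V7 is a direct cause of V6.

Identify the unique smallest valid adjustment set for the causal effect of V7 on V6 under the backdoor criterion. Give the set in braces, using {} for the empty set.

Variables eligible for adjustment (non-descendants of V7, excluding V7 and V6): {V1, V3, V5}.
Backdoor paths from V7 to V6:
  P1: V7 <- V3 -> V6
  P2: V7 <- V3 -> V1 <- V5 -> V6
  P3: V7 <- V5 -> V6
  P4: V7 <- V5 -> V1 <- V3 -> V6
The empty set is not sufficient: P1 (V7 <- V3 -> V6) has no collider blocking it and no conditioned non-collider, so it is open.
Try {V3, V5}:
  P1: blocked at fork node V3 ∈ conditioning set.
  P2: blocked at fork node V3 ∈ conditioning set.
  P3: blocked at fork node V5 ∈ conditioning set.
  P4: blocked at fork node V5 ∈ conditioning set.
{V3, V5} contains no descendant of V7 and blocks every backdoor path.
Every element of {V3, V5} is needed (dropping V3 leaves P1 open; dropping V5 leaves P3 open), so no proper subset is valid.
Among all size-2 subsets of the eligible variables, only {V3, V5} blocks every backdoor path, so it is the unique smallest valid adjustment set.

{V3, V5}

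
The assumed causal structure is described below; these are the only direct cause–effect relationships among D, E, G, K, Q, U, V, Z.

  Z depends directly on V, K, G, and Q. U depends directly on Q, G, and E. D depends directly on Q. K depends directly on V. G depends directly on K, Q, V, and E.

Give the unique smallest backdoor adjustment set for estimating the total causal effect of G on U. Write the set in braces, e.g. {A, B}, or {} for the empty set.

Variables eligible for adjustment (non-descendants of G, excluding G and U): {D, E, K, Q, V}.
Backdoor paths from G to U:
  P1: G <- Q -> U
  P2: G <- V -> K -> Z <- Q -> U
  P3: G <- V -> Z <- Q -> U
  P4: G <- K <- V -> Z <- Q -> U
  P5: G <- K -> Z <- Q -> U
  P6: G <- E -> U
The empty set is not sufficient: P1 (G <- Q -> U) has no collider blocking it and no conditioned non-collider, so it is open.
Try {E, Q}:
  P1: blocked at fork node Q ∈ conditioning set.
  P2: blocked at collider Z (neither it nor any descendant is in the conditioning set).
  P3: blocked at collider Z (neither it nor any descendant is in the conditioning set).
  P4: blocked at collider Z (neither it nor any descendant is in the conditioning set).
  P5: blocked at collider Z (neither it nor any descendant is in the conditioning set).
  P6: blocked at fork node E ∈ conditioning set.
{E, Q} contains no descendant of G and blocks every backdoor path.
Every element of {E, Q} is needed (dropping E leaves P6 open; dropping Q leaves P1 open), so no proper subset is valid.
Among all size-2 subsets of the eligible variables, only {E, Q} blocks every backdoor path, so it is the unique smallest valid adjustment set.

{E, Q}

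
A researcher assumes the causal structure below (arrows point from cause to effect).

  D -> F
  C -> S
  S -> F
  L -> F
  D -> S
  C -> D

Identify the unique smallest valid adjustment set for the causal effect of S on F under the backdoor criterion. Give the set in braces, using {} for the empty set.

{D}

Variables eligible for adjustment (non-descendants of S, excluding S and F): {C, D, L}.
Backdoor paths from S to F:
  P1: S <- C -> D -> F
  P2: S <- D -> F
The empty set is not sufficient: P1 (S <- C -> D -> F) has no collider blocking it and no conditioned non-collider, so it is open.
Try {D}:
  P1: blocked at chain node D ∈ conditioning set.
  P2: blocked at fork node D ∈ conditioning set.
{D} contains no descendant of S and blocks every backdoor path.
No other singleton works — e.g. {L} leaves P1 open — so {D} is the unique smallest valid adjustment set.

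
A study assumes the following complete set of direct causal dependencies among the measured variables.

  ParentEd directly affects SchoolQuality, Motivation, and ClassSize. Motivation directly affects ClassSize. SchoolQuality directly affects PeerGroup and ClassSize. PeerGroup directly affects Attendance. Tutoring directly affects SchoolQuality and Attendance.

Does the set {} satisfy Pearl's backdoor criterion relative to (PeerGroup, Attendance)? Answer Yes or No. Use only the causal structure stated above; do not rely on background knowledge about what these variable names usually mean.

Backdoor paths from PeerGroup to Attendance (paths whose first edge points into PeerGroup):
  P1: PeerGroup <- SchoolQuality <- Tutoring -> Attendance
Condition 1 (no descendant of PeerGroup in the set): holds — descendants of PeerGroup are {Attendance}; none are in {}.
Condition 2 (every backdoor path blocked by {}):
  P1: open — no interior node is in the conditioning set.
{} does not satisfy the backdoor criterion.

No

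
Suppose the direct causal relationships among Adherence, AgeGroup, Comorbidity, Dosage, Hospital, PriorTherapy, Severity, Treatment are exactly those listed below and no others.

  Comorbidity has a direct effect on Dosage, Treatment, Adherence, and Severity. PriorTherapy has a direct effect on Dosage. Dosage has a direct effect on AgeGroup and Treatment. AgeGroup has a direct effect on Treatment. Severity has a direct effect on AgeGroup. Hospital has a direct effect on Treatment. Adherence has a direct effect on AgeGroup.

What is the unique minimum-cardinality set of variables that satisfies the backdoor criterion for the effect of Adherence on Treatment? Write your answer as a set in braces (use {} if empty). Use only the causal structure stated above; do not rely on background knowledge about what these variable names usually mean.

Variables eligible for adjustment (non-descendants of Adherence, excluding Adherence and Treatment): {Comorbidity, Dosage, Hospital, PriorTherapy, Severity}.
Backdoor paths from Adherence to Treatment:
  P1: Adherence <- Comorbidity -> Severity -> AgeGroup <- Dosage -> Treatment
  P2: Adherence <- Comorbidity -> Severity -> AgeGroup -> Treatment
  P3: Adherence <- Comorbidity -> Dosage -> AgeGroup -> Treatment
  P4: Adherence <- Comorbidity -> Dosage -> Treatment
  P5: Adherence <- Comorbidity -> Treatment
The empty set is not sufficient: P2 (Adherence <- Comorbidity -> Severity -> AgeGroup -> Treatment) has no collider blocking it and no conditioned non-collider, so it is open.
Try {Comorbidity}:
  P1: blocked at fork node Comorbidity ∈ conditioning set.
  P2: blocked at fork node Comorbidity ∈ conditioning set.
  P3: blocked at fork node Comorbidity ∈ conditioning set.
  P4: blocked at fork node Comorbidity ∈ conditioning set.
  P5: blocked at fork node Comorbidity ∈ conditioning set.
{Comorbidity} contains no descendant of Adherence and blocks every backdoor path.
No other singleton works — e.g. {PriorTherapy} leaves P2 open — so {Comorbidity} is the unique smallest valid adjustment set.

{Comorbidity}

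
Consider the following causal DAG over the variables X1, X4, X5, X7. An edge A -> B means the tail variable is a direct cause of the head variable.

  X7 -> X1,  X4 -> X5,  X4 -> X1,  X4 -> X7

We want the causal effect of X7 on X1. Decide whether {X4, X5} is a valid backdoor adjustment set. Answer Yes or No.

Backdoor paths from X7 to X1 (paths whose first edge points into X7):
  P1: X7 <- X4 -> X1
Condition 1 (no descendant of X7 in the set): holds — descendants of X7 are {X1}; none are in {X4, X5}.
Condition 2 (every backdoor path blocked by {X4, X5}):
  P1: blocked at fork node X4 ∈ conditioning set.
{X4, X5} satisfies the backdoor criterion.

Yes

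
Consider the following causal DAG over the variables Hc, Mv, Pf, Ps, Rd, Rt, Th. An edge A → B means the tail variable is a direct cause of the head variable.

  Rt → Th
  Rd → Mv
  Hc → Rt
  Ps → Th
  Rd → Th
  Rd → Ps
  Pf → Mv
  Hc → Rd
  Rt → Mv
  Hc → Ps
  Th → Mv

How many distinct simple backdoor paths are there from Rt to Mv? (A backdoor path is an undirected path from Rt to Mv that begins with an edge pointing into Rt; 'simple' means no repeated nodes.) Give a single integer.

7

A backdoor path from Rt to Mv is any simple undirected path whose first edge points into Rt (i.e. leaves Rt via a parent).
Parents of Rt: {Hc}.
Enumerating:
  P1: Rt <- Hc -> Rd -> Ps -> Th -> Mv
  P2: Rt <- Hc -> Rd -> Th -> Mv
  P3: Rt <- Hc -> Rd -> Mv
  P4: Rt <- Hc -> Ps <- Rd -> Th -> Mv
  P5: Rt <- Hc -> Ps <- Rd -> Mv
  P6: Rt <- Hc -> Ps -> Th <- Rd -> Mv
  P7: Rt <- Hc -> Ps -> Th -> Mv
That exhausts the simple backdoor paths. Count: 7.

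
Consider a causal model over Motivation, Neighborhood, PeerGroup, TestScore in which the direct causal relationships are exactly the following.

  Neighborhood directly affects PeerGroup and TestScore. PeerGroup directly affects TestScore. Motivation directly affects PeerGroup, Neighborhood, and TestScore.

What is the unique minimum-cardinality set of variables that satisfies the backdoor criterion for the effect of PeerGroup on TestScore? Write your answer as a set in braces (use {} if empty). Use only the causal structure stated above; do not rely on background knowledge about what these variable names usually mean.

Variables eligible for adjustment (non-descendants of PeerGroup, excluding PeerGroup and TestScore): {Motivation, Neighborhood}.
Backdoor paths from PeerGroup to TestScore:
  P1: PeerGroup <- Motivation -> Neighborhood -> TestScore
  P2: PeerGroup <- Motivation -> TestScore
  P3: PeerGroup <- Neighborhood <- Motivation -> TestScore
  P4: PeerGroup <- Neighborhood -> TestScore
The empty set is not sufficient: P1 (PeerGroup <- Motivation -> Neighborhood -> TestScore) has no collider blocking it and no conditioned non-collider, so it is open.
Try {Motivation, Neighborhood}:
  P1: blocked at fork node Motivation ∈ conditioning set.
  P2: blocked at fork node Motivation ∈ conditioning set.
  P3: blocked at chain node Neighborhood ∈ conditioning set.
  P4: blocked at fork node Neighborhood ∈ conditioning set.
{Motivation, Neighborhood} contains no descendant of PeerGroup and blocks every backdoor path.
Every element of {Motivation, Neighborhood} is needed (dropping Motivation leaves P2 open; dropping Neighborhood leaves P4 open), so no proper subset is valid.
Among all size-2 subsets of the eligible variables, only {Motivation, Neighborhood} blocks every backdoor path, so it is the unique smallest valid adjustment set.

{Motivation, Neighborhood}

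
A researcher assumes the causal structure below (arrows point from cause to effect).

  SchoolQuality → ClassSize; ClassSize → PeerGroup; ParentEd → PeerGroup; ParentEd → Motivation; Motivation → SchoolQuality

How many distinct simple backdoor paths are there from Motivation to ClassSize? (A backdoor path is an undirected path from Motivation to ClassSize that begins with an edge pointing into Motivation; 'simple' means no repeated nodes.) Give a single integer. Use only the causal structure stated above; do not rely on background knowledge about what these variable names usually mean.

1

A backdoor path from Motivation to ClassSize is any simple undirected path whose first edge points into Motivation (i.e. leaves Motivation via a parent).
Parents of Motivation: {ParentEd}.
Enumerating:
  P1: Motivation <- ParentEd -> PeerGroup <- ClassSize
That exhausts the simple backdoor paths. Count: 1.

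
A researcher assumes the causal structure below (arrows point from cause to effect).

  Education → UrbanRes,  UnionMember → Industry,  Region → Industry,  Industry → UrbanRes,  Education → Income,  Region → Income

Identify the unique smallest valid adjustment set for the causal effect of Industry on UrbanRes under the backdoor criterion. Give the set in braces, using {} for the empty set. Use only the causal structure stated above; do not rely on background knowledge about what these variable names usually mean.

Variables eligible for adjustment (non-descendants of Industry, excluding Industry and UrbanRes): {Education, Income, Region, UnionMember}.
Backdoor paths from Industry to UrbanRes:
  P1: Industry <- Region -> Income <- Education -> UrbanRes
Each backdoor path contains an unconditioned collider, so every path is already blocked with the empty conditioning set:
  P1: blocked at collider Income (neither it nor any descendant is in the conditioning set).
The empty set is therefore the unique smallest valid set.

{}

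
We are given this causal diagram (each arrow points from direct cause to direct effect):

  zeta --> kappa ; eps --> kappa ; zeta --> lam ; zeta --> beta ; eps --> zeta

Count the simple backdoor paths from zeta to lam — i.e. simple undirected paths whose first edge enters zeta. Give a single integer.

A backdoor path from zeta to lam is any simple undirected path whose first edge points into zeta (i.e. leaves zeta via a parent).
Parents of zeta: {eps}.
No simple path from any parent of zeta reaches lam without revisiting zeta, so there are no backdoor paths.

0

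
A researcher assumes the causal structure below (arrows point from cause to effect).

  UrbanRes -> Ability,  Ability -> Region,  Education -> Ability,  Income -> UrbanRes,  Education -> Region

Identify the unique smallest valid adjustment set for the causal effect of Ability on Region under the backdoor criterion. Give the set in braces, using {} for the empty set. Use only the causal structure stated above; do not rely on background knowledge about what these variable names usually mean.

{Education}

Variables eligible for adjustment (non-descendants of Ability, excluding Ability and Region): {Education, Income, UrbanRes}.
Backdoor paths from Ability to Region:
  P1: Ability <- Education -> Region
The empty set is not sufficient: P1 (Ability <- Education -> Region) has no collider blocking it and no conditioned non-collider, so it is open.
Try {Education}:
  P1: blocked at fork node Education ∈ conditioning set.
{Education} contains no descendant of Ability and blocks every backdoor path.
No other singleton works — e.g. {Income} leaves P1 open — so {Education} is the unique smallest valid adjustment set.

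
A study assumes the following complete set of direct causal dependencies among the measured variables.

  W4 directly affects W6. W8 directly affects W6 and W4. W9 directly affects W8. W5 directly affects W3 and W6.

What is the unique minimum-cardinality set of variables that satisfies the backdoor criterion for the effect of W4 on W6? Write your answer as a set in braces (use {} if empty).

Variables eligible for adjustment (non-descendants of W4, excluding W4 and W6): {W3, W5, W8, W9}.
Backdoor paths from W4 to W6:
  P1: W4 <- W8 -> W6
The empty set is not sufficient: P1 (W4 <- W8 -> W6) has no collider blocking it and no conditioned non-collider, so it is open.
Try {W8}:
  P1: blocked at fork node W8 ∈ conditioning set.
{W8} contains no descendant of W4 and blocks every backdoor path.
No other singleton works — e.g. {W9} leaves P1 open — so {W8} is the unique smallest valid adjustment set.

{W8}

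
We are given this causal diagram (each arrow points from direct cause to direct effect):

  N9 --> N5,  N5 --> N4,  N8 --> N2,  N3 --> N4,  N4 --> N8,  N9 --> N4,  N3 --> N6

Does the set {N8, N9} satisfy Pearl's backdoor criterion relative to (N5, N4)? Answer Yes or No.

Backdoor paths from N5 to N4 (paths whose first edge points into N5):
  P1: N5 <- N9 -> N4
Condition 1 (no descendant of N5 in the set): FAILS — N8 is a descendant of N5.
Condition 2 (every backdoor path blocked by {N8, N9}):
  P1: blocked at fork node N9 ∈ conditioning set.
{N8, N9} does not satisfy the backdoor criterion.

No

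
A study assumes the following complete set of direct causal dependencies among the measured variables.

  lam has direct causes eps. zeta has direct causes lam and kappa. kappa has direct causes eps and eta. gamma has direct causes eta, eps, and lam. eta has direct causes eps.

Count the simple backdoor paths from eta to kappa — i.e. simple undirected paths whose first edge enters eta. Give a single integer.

A backdoor path from eta to kappa is any simple undirected path whose first edge points into eta (i.e. leaves eta via a parent).
Parents of eta: {eps}.
Enumerating:
  P1: eta <- eps -> lam -> zeta <- kappa
  P2: eta <- eps -> gamma <- lam -> zeta <- kappa
  P3: eta <- eps -> kappa
That exhausts the simple backdoor paths. Count: 3.

3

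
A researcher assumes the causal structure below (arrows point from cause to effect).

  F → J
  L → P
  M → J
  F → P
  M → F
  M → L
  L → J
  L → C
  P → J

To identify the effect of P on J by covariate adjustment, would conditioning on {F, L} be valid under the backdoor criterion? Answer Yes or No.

Yes

Backdoor paths from P to J (paths whose first edge points into P):
  P1: P <- F <- M -> L -> J
  P2: P <- F <- M -> J
  P3: P <- F -> J
  P4: P <- L <- M -> F -> J
  P5: P <- L <- M -> J
  P6: P <- L -> J
Condition 1 (no descendant of P in the set): holds — descendants of P are {J}; none are in {F, L}.
Condition 2 (every backdoor path blocked by {F, L}):
  P1: blocked at chain node F ∈ conditioning set.
  P2: blocked at chain node F ∈ conditioning set.
  P3: blocked at fork node F ∈ conditioning set.
  P4: blocked at chain node L ∈ conditioning set.
  P5: blocked at chain node L ∈ conditioning set.
  P6: blocked at fork node L ∈ conditioning set.
{F, L} satisfies the backdoor criterion.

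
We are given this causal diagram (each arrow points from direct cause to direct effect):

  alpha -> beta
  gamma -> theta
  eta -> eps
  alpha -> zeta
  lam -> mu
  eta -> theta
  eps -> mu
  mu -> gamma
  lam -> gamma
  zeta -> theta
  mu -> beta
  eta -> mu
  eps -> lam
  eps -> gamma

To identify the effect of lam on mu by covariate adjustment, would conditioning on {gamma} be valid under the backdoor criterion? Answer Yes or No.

Backdoor paths from lam to mu (paths whose first edge points into lam):
  P1: lam <- eps <- eta -> mu
  P2: lam <- eps <- eta -> theta <- zeta <- alpha -> beta <- mu
  P3: lam <- eps <- eta -> theta <- gamma <- mu
  P4: lam <- eps -> mu
  P5: lam <- eps -> gamma <- mu
  P6: lam <- eps -> gamma -> theta <- eta -> mu
  P7: lam <- eps -> gamma -> theta <- zeta <- alpha -> beta <- mu
Condition 1 (no descendant of lam in the set): FAILS — gamma is a descendant of lam.
Condition 2 (every backdoor path blocked by {gamma}):
  P1: open — no interior node is in the conditioning set.
  P2: blocked at collider theta (neither it nor any descendant is in the conditioning set).
  P3: blocked at collider theta (neither it nor any descendant is in the conditioning set).
  P4: open — no interior node is in the conditioning set.
  P5: open — collider(s) gamma are conditioned on (or have a conditioned descendant) and no non-collider on the path is in the set.
  P6: blocked at chain node gamma ∈ conditioning set.
  P7: blocked at chain node gamma ∈ conditioning set.
{gamma} does not satisfy the backdoor criterion.

No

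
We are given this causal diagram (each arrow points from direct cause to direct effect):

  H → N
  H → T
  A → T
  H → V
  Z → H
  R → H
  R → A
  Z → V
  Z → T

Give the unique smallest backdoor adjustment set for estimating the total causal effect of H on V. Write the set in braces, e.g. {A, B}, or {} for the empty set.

Variables eligible for adjustment (non-descendants of H, excluding H and V): {A, R, Z}.
Backdoor paths from H to V:
  P1: H <- R -> A -> T <- Z -> V
  P2: H <- Z -> V
The empty set is not sufficient: P2 (H <- Z -> V) has no collider blocking it and no conditioned non-collider, so it is open.
Try {Z}:
  P1: blocked at collider T (neither it nor any descendant is in the conditioning set).
  P2: blocked at fork node Z ∈ conditioning set.
{Z} contains no descendant of H and blocks every backdoor path.
No other singleton works — e.g. {R} leaves P2 open — so {Z} is the unique smallest valid adjustment set.

{Z}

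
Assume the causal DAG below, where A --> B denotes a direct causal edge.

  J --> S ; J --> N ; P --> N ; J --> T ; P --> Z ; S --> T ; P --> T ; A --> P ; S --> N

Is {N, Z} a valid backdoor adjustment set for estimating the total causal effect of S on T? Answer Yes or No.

No

Backdoor paths from S to T (paths whose first edge points into S):
  P1: S <- J -> N <- P -> T
  P2: S <- J -> T
Condition 1 (no descendant of S in the set): FAILS — N is a descendant of S.
Condition 2 (every backdoor path blocked by {N, Z}):
  P1: open — collider(s) N are conditioned on (or have a conditioned descendant) and no non-collider on the path is in the set.
  P2: open — no interior node is in the conditioning set.
{N, Z} does not satisfy the backdoor criterion.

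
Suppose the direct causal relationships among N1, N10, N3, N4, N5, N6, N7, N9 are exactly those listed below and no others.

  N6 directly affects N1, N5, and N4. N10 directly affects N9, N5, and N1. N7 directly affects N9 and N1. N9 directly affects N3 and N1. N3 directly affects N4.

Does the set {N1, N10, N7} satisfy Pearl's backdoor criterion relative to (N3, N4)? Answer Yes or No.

No

Backdoor paths from N3 to N4 (paths whose first edge points into N3):
  P1: N3 <- N9 <- N7 -> N1 <- N10 -> N5 <- N6 -> N4
  P2: N3 <- N9 <- N7 -> N1 <- N6 -> N4
  P3: N3 <- N9 <- N10 -> N5 <- N6 -> N4
  P4: N3 <- N9 <- N10 -> N1 <- N6 -> N4
  P5: N3 <- N9 -> N1 <- N10 -> N5 <- N6 -> N4
  P6: N3 <- N9 -> N1 <- N6 -> N4
Condition 1 (no descendant of N3 in the set): holds — descendants of N3 are {N4}; none are in {N1, N10, N7}.
Condition 2 (every backdoor path blocked by {N1, N10, N7}):
  P1: blocked at fork node N7 ∈ conditioning set.
  P2: blocked at fork node N7 ∈ conditioning set.
  P3: blocked at fork node N10 ∈ conditioning set.
  P4: blocked at fork node N10 ∈ conditioning set.
  P5: blocked at fork node N10 ∈ conditioning set.
  P6: open — collider(s) N1 are conditioned on (or have a conditioned descendant) and no non-collider on the path is in the set.
{N1, N10, N7} does not satisfy the backdoor criterion.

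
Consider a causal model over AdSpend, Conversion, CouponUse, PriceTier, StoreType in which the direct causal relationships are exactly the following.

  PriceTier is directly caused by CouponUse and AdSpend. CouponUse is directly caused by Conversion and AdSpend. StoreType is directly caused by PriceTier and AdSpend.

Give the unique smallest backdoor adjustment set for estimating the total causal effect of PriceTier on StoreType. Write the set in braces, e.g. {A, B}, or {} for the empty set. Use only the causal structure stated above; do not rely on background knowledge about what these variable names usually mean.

{AdSpend}

Variables eligible for adjustment (non-descendants of PriceTier, excluding PriceTier and StoreType): {AdSpend, Conversion, CouponUse}.
Backdoor paths from PriceTier to StoreType:
  P1: PriceTier <- AdSpend -> StoreType
  P2: PriceTier <- CouponUse <- AdSpend -> StoreType
The empty set is not sufficient: P1 (PriceTier <- AdSpend -> StoreType) has no collider blocking it and no conditioned non-collider, so it is open.
Try {AdSpend}:
  P1: blocked at fork node AdSpend ∈ conditioning set.
  P2: blocked at fork node AdSpend ∈ conditioning set.
{AdSpend} contains no descendant of PriceTier and blocks every backdoor path.
No other singleton works — e.g. {Conversion} leaves P1 open — so {AdSpend} is the unique smallest valid adjustment set.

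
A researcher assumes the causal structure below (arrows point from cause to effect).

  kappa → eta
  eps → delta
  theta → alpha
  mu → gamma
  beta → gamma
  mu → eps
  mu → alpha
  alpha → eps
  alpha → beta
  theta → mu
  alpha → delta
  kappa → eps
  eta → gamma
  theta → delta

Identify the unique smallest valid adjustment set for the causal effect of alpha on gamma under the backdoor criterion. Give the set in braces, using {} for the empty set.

Variables eligible for adjustment (non-descendants of alpha, excluding alpha and gamma): {eta, kappa, mu, theta}.
Backdoor paths from alpha to gamma:
  P1: alpha <- theta -> mu -> eps <- kappa -> eta -> gamma
  P2: alpha <- theta -> mu -> gamma
  P3: alpha <- theta -> delta <- eps <- mu -> gamma
  P4: alpha <- theta -> delta <- eps <- kappa -> eta -> gamma
  P5: alpha <- mu <- theta -> delta <- eps <- kappa -> eta -> gamma
  P6: alpha <- mu -> eps <- kappa -> eta -> gamma
  P7: alpha <- mu -> gamma
The empty set is not sufficient: P2 (alpha <- theta -> mu -> gamma) has no collider blocking it and no conditioned non-collider, so it is open.
Try {mu}:
  P1: blocked at chain node mu ∈ conditioning set.
  P2: blocked at chain node mu ∈ conditioning set.
  P3: blocked at collider delta (neither it nor any descendant is in the conditioning set).
  P4: blocked at collider delta (neither it nor any descendant is in the conditioning set).
  P5: blocked at chain node mu ∈ conditioning set.
  P6: blocked at fork node mu ∈ conditioning set.
  P7: blocked at fork node mu ∈ conditioning set.
{mu} contains no descendant of alpha and blocks every backdoor path.
No other singleton works — e.g. {theta} leaves P7 open — so {mu} is the unique smallest valid adjustment set.

{mu}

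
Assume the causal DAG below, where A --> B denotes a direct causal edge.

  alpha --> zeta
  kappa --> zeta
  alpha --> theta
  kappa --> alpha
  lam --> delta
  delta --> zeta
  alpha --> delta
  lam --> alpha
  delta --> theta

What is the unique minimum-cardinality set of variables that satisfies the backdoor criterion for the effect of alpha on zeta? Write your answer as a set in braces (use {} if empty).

Variables eligible for adjustment (non-descendants of alpha, excluding alpha and zeta): {kappa, lam}.
Backdoor paths from alpha to zeta:
  P1: alpha <- kappa -> zeta
  P2: alpha <- lam -> delta -> zeta
The empty set is not sufficient: P1 (alpha <- kappa -> zeta) has no collider blocking it and no conditioned non-collider, so it is open.
Try {kappa, lam}:
  P1: blocked at fork node kappa ∈ conditioning set.
  P2: blocked at fork node lam ∈ conditioning set.
{kappa, lam} contains no descendant of alpha and blocks every backdoor path.
Every element of {kappa, lam} is needed (dropping kappa leaves P1 open; dropping lam leaves P2 open), so no proper subset is valid.
Among all size-2 subsets of the eligible variables, only {kappa, lam} blocks every backdoor path, so it is the unique smallest valid adjustment set.

{kappa, lam}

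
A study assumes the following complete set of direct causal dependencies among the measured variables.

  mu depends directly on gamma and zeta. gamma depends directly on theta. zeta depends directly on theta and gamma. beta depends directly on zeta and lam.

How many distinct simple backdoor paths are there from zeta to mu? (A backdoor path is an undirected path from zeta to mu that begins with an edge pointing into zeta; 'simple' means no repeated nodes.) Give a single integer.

2

A backdoor path from zeta to mu is any simple undirected path whose first edge points into zeta (i.e. leaves zeta via a parent).
Parents of zeta: {gamma, theta}.
Enumerating:
  P1: zeta <- theta -> gamma -> mu
  P2: zeta <- gamma -> mu
That exhausts the simple backdoor paths. Count: 2.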